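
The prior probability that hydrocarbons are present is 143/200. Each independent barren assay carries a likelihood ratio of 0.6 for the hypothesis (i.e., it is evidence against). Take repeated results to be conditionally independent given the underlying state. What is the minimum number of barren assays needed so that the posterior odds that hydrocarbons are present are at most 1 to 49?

Prior odds = 0.715/0.285 = 143/57.
Likelihood ratio per barren assay = 0.6.
Target odds = 1/49.
Need (143/57) × 0.6ⁿ ≤ 1/49, i.e. 0.6ⁿ ≤ 57/7007.
0.6⁹ = 19683/1953125 is still above 57/7007 but 0.6¹⁰ = 59049/9765625 is at or below it, so n = 10.

10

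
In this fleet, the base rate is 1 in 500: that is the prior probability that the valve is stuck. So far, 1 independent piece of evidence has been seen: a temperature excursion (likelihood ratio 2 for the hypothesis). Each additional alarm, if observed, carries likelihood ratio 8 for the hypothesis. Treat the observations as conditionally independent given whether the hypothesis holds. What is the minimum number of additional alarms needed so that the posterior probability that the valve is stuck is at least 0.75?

Prior odds = 0.002/0.998 = 1/499.
Bayes factor of the evidence already in hand = 2.
Odds after that evidence = (1/499) × 2 = 2/499.
Target odds = 0.75/0.25 = 3.
Need 8ⁿ ≥ 3 ÷ (2/499) = 748.5.
8³ = 512 falls short of 748.5 but 8⁴ = 4096 reaches it, so n = 4.

4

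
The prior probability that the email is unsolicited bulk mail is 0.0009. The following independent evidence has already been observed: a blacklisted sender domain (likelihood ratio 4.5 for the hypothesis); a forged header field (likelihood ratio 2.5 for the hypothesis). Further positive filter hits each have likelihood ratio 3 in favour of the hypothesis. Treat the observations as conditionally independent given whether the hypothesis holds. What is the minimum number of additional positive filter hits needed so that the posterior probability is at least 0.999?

11

Prior odds = 0.0009/0.9991 = 9/9991.
Combined Bayes factor of the evidence already in hand = 4.5 × 2.5 = 11.25.
Odds after that evidence = (9/9991) × 11.25 = 405/39964.
Target odds = 0.999/0.001 = 999.
Need 3ⁿ ≥ 999 ÷ (405/39964) = 1478668/15.
3¹⁰ = 59049 falls short of 1478668/15 but 3¹¹ = 177147 reaches it, so n = 11.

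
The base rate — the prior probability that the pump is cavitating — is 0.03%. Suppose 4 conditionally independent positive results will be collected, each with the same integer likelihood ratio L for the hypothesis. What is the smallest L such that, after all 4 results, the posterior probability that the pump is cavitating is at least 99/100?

Prior odds = 0.0003/0.9997 = 3/9997.
Target odds = 0.99/0.01 = 99.
Need L⁴ ≥ 99 ÷ (3/9997) = 329901.
23⁴ = 279841 < 329901 ≤ 331776 = 24⁴, so L = 24.

24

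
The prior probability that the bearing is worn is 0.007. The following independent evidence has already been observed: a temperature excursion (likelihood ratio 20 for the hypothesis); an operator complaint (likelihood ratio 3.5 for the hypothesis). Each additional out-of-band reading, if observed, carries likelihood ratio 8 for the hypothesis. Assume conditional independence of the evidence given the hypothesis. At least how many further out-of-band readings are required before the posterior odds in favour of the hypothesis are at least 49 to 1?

Prior odds = 0.007/0.993 = 7/993.
Combined Bayes factor of the evidence already in hand = 20 × 3.5 = 70.
Odds after that evidence = (7/993) × 70 = 490/993.
Target odds = 49.
Need 8ⁿ ≥ 49 ÷ (490/993) = 99.3.
8² = 64 falls short of 99.3 but 8³ = 512 reaches it, so n = 3.

3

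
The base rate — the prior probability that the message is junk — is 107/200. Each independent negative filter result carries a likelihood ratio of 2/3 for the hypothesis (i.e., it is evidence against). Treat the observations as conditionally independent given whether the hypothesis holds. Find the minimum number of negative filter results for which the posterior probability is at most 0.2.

4

Prior odds = 0.535/0.465 = 107/93.
Likelihood ratio per negative filter result = 2/3.
Target posterior odds = 0.2/0.8 = 0.25.
Need (107/93) × (2/3)ⁿ ≤ 0.25, i.e. (2/3)ⁿ ≤ 93/428.
(2/3)³ = 8/27 is still above 93/428 but (2/3)⁴ = 16/81 is at or below it, so n = 4.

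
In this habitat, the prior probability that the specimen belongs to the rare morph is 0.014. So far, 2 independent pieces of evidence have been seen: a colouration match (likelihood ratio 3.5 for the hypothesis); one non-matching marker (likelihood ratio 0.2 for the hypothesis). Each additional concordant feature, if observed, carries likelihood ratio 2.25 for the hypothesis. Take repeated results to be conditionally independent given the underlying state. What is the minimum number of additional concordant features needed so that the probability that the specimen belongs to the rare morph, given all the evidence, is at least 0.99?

12

Prior odds = 0.014/0.986 = 7/493.
Combined Bayes factor of the evidence already in hand = 3.5 × 0.2 = 0.7.
Odds after that evidence = (7/493) × 0.7 = 49/4930.
Target odds = 0.99/0.01 = 99.
Need 2.25ⁿ ≥ 99 ÷ (49/4930) = 488070/49.
2.25¹¹ ≈7481.83 falls short of 488070/49 but 2.25¹² ≈16834.1 reaches it, so n = 12.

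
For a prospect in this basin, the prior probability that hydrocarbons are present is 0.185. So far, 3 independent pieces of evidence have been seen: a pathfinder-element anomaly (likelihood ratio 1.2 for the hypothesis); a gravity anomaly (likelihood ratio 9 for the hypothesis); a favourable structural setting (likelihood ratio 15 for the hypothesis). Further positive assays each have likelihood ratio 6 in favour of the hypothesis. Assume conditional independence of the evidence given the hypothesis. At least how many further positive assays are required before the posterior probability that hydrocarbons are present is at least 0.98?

Prior odds = 0.185/0.815 = 37/163.
Combined Bayes factor of the evidence already in hand = 1.2 × 9 × 15 = 162.
Odds after that evidence = (37/163) × 162 = 5994/163.
Target odds = 0.98/0.02 = 49.
Need 6ⁿ ≥ 49 ÷ (5994/163) = 7987/5994.
6¹ = 6, which meets the required 7987/5994; so n = 1.

1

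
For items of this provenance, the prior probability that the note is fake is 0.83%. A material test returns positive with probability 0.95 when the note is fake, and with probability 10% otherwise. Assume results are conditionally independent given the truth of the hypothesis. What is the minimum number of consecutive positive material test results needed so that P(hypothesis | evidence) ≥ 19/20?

Prior odds = 0.0083/0.9917 = 83/9917.
Likelihood ratio of a positive result = 0.95/0.1 = 9.5.
Target odds: 0.95 ÷ 0.05 = 19.
Need (83/9917) × 9.5ⁿ ≥ 19, i.e. 9.5ⁿ ≥ 188423/83.
9.5³ = 857.375 falls short of 188423/83 but 9.5⁴ = 8145.0625 reaches it, so n = 4.

4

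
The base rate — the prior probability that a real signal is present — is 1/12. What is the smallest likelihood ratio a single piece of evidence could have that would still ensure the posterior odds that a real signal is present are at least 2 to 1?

Prior odds = (1/12)/(11/12) = 1/11.
Target odds = 2.
Required Bayes factor = 2 ÷ (1/11) = 22.

22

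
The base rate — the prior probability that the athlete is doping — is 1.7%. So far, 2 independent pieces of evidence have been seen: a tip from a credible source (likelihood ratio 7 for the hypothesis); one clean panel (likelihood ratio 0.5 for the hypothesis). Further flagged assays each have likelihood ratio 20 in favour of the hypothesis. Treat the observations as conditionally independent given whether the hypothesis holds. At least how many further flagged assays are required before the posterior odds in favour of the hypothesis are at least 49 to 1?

Prior odds = 0.017/0.983 = 17/983.
Combined Bayes factor of the evidence already in hand = 7 × 0.5 = 3.5.
Odds after that evidence = (17/983) × 3.5 = 119/1966.
Target odds = 49.
Need 20ⁿ ≥ 49 ÷ (119/1966) = 13762/17.
20² = 400 falls short of 13762/17 but 20³ = 8000 reaches it, so n = 3.

3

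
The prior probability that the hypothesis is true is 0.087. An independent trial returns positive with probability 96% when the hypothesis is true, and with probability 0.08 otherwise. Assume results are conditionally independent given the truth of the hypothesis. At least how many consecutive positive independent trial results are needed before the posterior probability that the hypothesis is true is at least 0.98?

Prior odds = 0.087/0.913 = 87/913.
Likelihood ratio of a positive result = 0.96/0.08 = 12.
Target posterior odds = 0.98/0.02 = 49.
Require 12ⁿ ≥ 49 ÷ (87/913) = 44737/87.
12² = 144 falls short of 44737/87 but 12³ = 1728 reaches it, so n = 3.

3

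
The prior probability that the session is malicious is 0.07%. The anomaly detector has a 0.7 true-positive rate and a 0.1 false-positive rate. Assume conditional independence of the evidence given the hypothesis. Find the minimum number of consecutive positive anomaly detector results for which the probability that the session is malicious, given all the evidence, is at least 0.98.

6

Prior odds: 0.0007 ÷ 0.9993 = 7/9993.
Likelihood ratio of a positive result = 0.7/0.1 = 7.
Target posterior odds = 0.98/0.02 = 49.
Require 7ⁿ ≥ 49 ÷ (7/9993) = 69951.
7⁵ = 16807 falls short of 69951 but 7⁶ = 117649 reaches it, so n = 6.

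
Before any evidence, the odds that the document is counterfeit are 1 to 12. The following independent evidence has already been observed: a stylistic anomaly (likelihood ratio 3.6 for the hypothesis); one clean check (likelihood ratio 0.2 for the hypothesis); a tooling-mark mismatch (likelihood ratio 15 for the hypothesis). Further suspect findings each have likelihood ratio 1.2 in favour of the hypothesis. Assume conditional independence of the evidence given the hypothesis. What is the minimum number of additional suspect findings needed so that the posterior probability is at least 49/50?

Prior odds = 1/12.
Combined Bayes factor of the evidence already in hand = 3.6 × 0.2 × 15 = 10.8.
Odds after that evidence = (1/12) × 10.8 = 0.9.
Target odds = 0.98/0.02 = 49.
Need 1.2ⁿ ≥ 49 ÷ 0.9 = 490/9.
1.2²¹ ≈46.0051 falls short of 490/9 but 1.2²² ≈55.2061 reaches it, so n = 22.

22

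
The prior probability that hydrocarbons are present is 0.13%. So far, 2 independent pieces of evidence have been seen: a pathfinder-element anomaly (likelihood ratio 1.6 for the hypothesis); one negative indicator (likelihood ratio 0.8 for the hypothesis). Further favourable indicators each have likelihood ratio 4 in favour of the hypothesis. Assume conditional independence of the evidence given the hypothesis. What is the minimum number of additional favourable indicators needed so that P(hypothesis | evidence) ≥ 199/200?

9

Prior odds = 0.0013/0.9987 = 13/9987.
Combined Bayes factor of the evidence already in hand = 1.6 × 0.8 = 1.28.
Odds after that evidence = (13/9987) × 1.28 = 416/249675.
Target odds = 0.995/0.005 = 199.
Need 4ⁿ ≥ 199 ÷ (416/249675) = 49685325/416.
4⁸ = 65536 falls short of 49685325/416 but 4⁹ = 262144 reaches it, so n = 9.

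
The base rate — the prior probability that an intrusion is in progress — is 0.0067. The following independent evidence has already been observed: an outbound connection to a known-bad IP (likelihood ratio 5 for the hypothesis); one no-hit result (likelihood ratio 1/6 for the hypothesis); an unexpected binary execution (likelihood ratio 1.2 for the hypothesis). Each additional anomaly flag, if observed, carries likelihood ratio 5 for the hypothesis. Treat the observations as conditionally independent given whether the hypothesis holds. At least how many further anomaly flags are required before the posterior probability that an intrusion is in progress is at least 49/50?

6

Prior odds = 0.0067/0.9933 = 67/9933.
Combined Bayes factor of the evidence already in hand = 5 × (1/6) × 1.2 = 1.
Odds after that evidence = (67/9933) × 1 = 67/9933.
Target odds = 0.98/0.02 = 49.
Need 5ⁿ ≥ 49 ÷ (67/9933) = 486717/67.
5⁵ = 3125 falls short of 486717/67 but 5⁶ = 15625 reaches it, so n = 6.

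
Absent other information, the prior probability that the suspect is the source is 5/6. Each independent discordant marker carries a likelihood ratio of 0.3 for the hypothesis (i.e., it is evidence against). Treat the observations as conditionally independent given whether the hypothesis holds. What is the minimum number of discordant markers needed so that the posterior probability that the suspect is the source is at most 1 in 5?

3

Prior odds = (5/6)/(1/6) = 5.
Likelihood ratio per discordant marker = 0.3.
Target odds: 0.2 ÷ 0.8 = 0.25.
Require 0.3ⁿ ≤ 0.25 ÷ 5 = 0.05.
0.3² = 0.09 is still above 0.05 but 0.3³ = 0.027 is at or below it, so n = 3.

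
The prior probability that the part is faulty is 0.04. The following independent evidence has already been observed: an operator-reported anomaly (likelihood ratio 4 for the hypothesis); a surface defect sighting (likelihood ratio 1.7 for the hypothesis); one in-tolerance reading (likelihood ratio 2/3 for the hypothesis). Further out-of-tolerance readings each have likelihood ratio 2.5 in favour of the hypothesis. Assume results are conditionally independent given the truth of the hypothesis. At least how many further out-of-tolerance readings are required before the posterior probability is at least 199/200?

Prior odds = 0.04/0.96 = 1/24.
Combined Bayes factor of the evidence already in hand = 4 × 1.7 × (2/3) = 68/15.
Odds after that evidence = (1/24) × 68/15 = 17/90.
Target odds = 0.995/0.005 = 199.
Need 2.5ⁿ ≥ 199 ÷ (17/90) = 17910/17.
2.5⁷ = 610.3515625 falls short of 17910/17 but 2.5⁸ = 390625/256 reaches it, so n = 8.

8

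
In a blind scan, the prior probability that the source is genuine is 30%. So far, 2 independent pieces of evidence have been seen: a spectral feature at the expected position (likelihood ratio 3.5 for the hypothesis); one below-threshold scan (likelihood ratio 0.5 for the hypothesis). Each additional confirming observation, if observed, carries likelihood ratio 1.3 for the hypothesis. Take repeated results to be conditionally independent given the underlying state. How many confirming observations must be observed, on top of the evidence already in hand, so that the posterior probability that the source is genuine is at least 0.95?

13

Prior odds = 0.3/0.7 = 3/7.
Combined Bayes factor of the evidence already in hand = 3.5 × 0.5 = 1.75.
Odds after that evidence = (3/7) × 1.75 = 0.75.
Target odds = 0.95/0.05 = 19.
Need 1.3ⁿ ≥ 19 ÷ 0.75 = 76/3.
1.3¹² ≈23.2981 falls short of 76/3 but 1.3¹³ ≈30.2875 reaches it, so n = 13.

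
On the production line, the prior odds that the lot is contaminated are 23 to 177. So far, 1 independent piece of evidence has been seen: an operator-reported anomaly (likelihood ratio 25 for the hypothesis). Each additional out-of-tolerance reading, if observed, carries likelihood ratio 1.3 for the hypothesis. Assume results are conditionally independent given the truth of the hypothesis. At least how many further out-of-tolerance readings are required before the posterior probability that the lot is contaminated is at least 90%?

Prior odds = 23/177.
Bayes factor of the evidence already in hand = 25.
Odds after that evidence = (23/177) × 25 = 575/177.
Target odds = 0.9/0.1 = 9.
Need 1.3ⁿ ≥ 9 ÷ (575/177) = 1593/575.
1.3³ = 2.197 falls short of 1593/575 but 1.3⁴ = 2.8561 reaches it, so n = 4.

4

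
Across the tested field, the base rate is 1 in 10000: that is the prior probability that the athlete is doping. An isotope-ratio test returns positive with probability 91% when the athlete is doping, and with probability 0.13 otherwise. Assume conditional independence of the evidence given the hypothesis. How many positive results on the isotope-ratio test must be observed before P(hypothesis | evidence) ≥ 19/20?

Prior odds = 0.0001/0.9999 = 1/9999.
Likelihood ratio of a positive result = 0.91/0.13 = 7.
Target odds: 0.95 ÷ 0.05 = 19.
Require 7ⁿ ≥ 19 ÷ (1/9999) = 189981.
7⁶ = 117649 falls short of 189981 but 7⁷ = 823543 reaches it, so n = 7.

7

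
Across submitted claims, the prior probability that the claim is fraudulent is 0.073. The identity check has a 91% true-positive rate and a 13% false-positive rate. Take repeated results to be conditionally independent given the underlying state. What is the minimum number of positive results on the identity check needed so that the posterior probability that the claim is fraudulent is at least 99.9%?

5

Prior odds: 0.073 ÷ 0.927 = 73/927.
Likelihood ratio of a positive result = 0.91/0.13 = 7.
Target posterior odds = 0.999/0.001 = 999.
Require 7ⁿ ≥ 999 ÷ (73/927) = 926073/73.
7⁴ = 2401 falls short of 926073/73 but 7⁵ = 16807 reaches it, so n = 5.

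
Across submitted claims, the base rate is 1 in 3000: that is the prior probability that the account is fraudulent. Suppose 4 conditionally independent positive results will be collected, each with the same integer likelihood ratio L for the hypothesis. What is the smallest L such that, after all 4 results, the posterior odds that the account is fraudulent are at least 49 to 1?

20

Prior odds = (1/3000)/(2999/3000) = 1/2999.
Target odds = 49.
Need L⁴ ≥ 49 ÷ (1/2999) = 146951.
19⁴ = 130321 < 146951 ≤ 160000 = 20⁴, so L = 20.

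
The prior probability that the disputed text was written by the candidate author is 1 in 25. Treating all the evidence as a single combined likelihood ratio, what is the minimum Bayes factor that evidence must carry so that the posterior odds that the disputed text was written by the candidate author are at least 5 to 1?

120

Prior odds = 0.04/0.96 = 1/24.
Target odds = 5.
Required Bayes factor = 5 ÷ (1/24) = 120.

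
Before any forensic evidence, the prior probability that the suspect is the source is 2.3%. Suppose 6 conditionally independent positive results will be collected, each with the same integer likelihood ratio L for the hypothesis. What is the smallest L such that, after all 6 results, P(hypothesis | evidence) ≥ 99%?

5

Prior odds = 0.023/0.977 = 23/977.
Target odds = 0.99/0.01 = 99.
Need L⁶ ≥ 99 ÷ (23/977) = 96723/23.
4⁶ = 4096 < 96723/23 ≤ 15625 = 5⁶, so L = 5.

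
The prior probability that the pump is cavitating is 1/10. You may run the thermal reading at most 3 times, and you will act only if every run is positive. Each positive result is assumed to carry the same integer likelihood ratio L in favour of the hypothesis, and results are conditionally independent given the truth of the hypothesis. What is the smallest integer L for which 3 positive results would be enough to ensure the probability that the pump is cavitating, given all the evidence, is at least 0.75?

3

Prior odds = 0.1/0.9 = 1/9.
Target odds = 0.75/0.25 = 3.
Need L³ ≥ 3 ÷ (1/9) = 27.
2³ = 8 < 27 ≤ 27 = 3³, so L = 3.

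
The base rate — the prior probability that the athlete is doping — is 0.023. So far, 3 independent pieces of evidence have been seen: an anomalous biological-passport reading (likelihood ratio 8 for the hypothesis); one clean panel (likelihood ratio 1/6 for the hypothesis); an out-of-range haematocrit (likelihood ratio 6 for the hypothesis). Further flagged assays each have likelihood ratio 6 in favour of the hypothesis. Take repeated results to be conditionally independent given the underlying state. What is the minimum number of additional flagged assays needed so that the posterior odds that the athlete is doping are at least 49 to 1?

Prior odds = 0.023/0.977 = 23/977.
Combined Bayes factor of the evidence already in hand = 8 × (1/6) × 6 = 8.
Odds after that evidence = (23/977) × 8 = 184/977.
Target odds = 49.
Need 6ⁿ ≥ 49 ÷ (184/977) = 47873/184.
6³ = 216 falls short of 47873/184 but 6⁴ = 1296 reaches it, so n = 4.

4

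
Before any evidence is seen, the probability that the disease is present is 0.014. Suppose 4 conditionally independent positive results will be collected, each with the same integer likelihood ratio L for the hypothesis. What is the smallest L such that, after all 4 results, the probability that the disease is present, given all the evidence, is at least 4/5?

5

Prior odds = 0.014/0.986 = 7/493.
Target odds = 0.8/0.2 = 4.
Need L⁴ ≥ 4 ÷ (7/493) = 1972/7.
4⁴ = 256 < 1972/7 ≤ 625 = 5⁴, so L = 5.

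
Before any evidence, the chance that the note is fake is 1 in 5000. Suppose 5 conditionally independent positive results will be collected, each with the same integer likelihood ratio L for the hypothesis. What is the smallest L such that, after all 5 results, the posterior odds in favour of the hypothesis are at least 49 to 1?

Prior odds = 0.0002/0.9998 = 1/4999.
Target odds = 49.
Need L⁵ ≥ 49 ÷ (1/4999) = 244951.
11⁵ = 161051 < 244951 ≤ 248832 = 12⁵, so L = 12.

12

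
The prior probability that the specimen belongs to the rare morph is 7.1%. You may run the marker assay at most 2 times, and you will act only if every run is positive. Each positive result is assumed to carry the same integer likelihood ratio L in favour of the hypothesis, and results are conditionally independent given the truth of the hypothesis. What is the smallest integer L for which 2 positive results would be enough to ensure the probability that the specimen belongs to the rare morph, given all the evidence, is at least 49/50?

26

Prior odds = 0.071/0.929 = 71/929.
Target odds = 0.98/0.02 = 49.
Need L² ≥ 49 ÷ (71/929) = 45521/71.
25² = 625 < 45521/71 ≤ 676 = 26², so L = 26.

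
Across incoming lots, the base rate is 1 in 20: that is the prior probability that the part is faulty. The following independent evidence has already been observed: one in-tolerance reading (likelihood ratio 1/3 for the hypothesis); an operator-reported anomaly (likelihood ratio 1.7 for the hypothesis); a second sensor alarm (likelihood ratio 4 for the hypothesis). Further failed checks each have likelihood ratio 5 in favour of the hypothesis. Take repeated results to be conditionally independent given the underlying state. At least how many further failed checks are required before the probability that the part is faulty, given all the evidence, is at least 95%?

Prior odds = 0.05/0.95 = 1/19.
Combined Bayes factor of the evidence already in hand = (1/3) × 1.7 × 4 = 34/15.
Odds after that evidence = (1/19) × 34/15 = 34/285.
Target odds = 0.95/0.05 = 19.
Need 5ⁿ ≥ 19 ÷ (34/285) = 5415/34.
5³ = 125 falls short of 5415/34 but 5⁴ = 625 reaches it, so n = 4.

4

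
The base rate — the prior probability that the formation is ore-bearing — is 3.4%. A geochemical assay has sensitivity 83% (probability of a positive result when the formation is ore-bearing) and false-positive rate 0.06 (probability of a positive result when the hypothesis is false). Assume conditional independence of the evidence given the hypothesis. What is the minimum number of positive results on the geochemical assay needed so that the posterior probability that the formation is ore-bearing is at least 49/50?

3

Prior odds = 0.034/0.966 = 17/483.
Likelihood ratio of a positive result = 0.83/0.06 = 83/6.
Target posterior odds = 0.98/0.02 = 49.
Need (17/483) × (83/6)ⁿ ≥ 49, i.e. (83/6)ⁿ ≥ 23667/17.
(83/6)² = 6889/36 falls short of 23667/17 but (83/6)³ = 571787/216 reaches it, so n = 3.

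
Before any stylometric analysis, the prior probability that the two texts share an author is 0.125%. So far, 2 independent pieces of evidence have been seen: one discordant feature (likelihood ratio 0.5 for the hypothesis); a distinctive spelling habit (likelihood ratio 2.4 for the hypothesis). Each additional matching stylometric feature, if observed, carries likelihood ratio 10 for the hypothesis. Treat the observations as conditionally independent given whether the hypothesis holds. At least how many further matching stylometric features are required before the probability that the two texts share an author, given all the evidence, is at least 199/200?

Prior odds = 0.00125/0.99875 = 1/799.
Combined Bayes factor of the evidence already in hand = 0.5 × 2.4 = 1.2.
Odds after that evidence = (1/799) × 1.2 = 6/3995.
Target odds = 0.995/0.005 = 199.
Need 10ⁿ ≥ 199 ÷ (6/3995) = 795005/6.
10⁵ = 100000 falls short of 795005/6 but 10⁶ = 1000000 reaches it, so n = 6.

6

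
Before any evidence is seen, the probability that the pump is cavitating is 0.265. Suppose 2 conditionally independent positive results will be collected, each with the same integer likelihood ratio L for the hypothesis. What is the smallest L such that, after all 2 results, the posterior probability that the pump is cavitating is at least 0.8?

Prior odds = 0.265/0.735 = 53/147.
Target odds = 0.8/0.2 = 4.
Need L² ≥ 4 ÷ (53/147) = 588/53.
3² = 9 < 588/53 ≤ 16 = 4², so L = 4.

4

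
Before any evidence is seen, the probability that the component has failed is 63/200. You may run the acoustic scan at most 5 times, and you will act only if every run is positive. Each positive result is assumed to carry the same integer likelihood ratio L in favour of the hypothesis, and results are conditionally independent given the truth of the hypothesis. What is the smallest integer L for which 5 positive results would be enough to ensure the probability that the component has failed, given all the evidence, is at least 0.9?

Prior odds = 0.315/0.685 = 63/137.
Target odds = 0.9/0.1 = 9.
Need L⁵ ≥ 9 ÷ (63/137) = 137/7.
1⁵ = 1 < 137/7 ≤ 32 = 2⁵, so L = 2.

2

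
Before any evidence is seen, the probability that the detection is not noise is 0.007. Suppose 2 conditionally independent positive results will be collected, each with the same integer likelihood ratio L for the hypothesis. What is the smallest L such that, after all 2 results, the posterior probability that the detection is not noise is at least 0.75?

21

Prior odds = 0.007/0.993 = 7/993.
Target odds = 0.75/0.25 = 3.
Need L² ≥ 3 ÷ (7/993) = 2979/7.
20² = 400 < 2979/7 ≤ 441 = 21², so L = 21.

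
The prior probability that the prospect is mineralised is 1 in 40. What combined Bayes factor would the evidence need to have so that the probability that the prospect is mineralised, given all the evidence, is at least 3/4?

117

Prior odds = 0.025/0.975 = 1/39.
Target odds = 0.75/0.25 = 3.
Required Bayes factor = 3 ÷ (1/39) = 117.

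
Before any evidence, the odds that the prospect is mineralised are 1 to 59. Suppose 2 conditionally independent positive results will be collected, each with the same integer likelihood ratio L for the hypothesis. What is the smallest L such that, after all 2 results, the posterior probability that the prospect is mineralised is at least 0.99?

77

Prior odds = 1/59.
Target odds = 0.99/0.01 = 99.
Need L² ≥ 99 ÷ (1/59) = 5841.
76² = 5776 < 5841 ≤ 5929 = 77², so L = 77.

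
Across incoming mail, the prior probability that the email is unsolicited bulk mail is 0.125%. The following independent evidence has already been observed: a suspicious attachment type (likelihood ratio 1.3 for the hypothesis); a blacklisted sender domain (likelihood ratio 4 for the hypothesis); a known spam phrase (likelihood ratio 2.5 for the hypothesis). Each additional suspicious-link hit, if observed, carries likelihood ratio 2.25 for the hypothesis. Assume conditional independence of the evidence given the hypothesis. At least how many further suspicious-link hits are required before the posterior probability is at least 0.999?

14

Prior odds = 0.00125/0.99875 = 1/799.
Combined Bayes factor of the evidence already in hand = 1.3 × 4 × 2.5 = 13.
Odds after that evidence = (1/799) × 13 = 13/799.
Target odds = 0.999/0.001 = 999.
Need 2.25ⁿ ≥ 999 ÷ (13/799) = 798201/13.
2.25¹³ ≈37876.8 falls short of 798201/13 but 2.25¹⁴ ≈85222.7 reaches it, so n = 14.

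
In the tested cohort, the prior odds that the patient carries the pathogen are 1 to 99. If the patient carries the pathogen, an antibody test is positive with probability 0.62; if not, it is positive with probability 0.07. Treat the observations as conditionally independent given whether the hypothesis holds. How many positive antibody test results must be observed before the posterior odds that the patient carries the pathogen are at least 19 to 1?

Prior odds = 1/99.
Likelihood ratio of a positive = 0.62/0.07 = 62/7.
Target odds = 19.
Need (1/99) × (62/7)ⁿ ≥ 19, i.e. (62/7)ⁿ ≥ 1881.
(62/7)³ = 238328/343 falls short of 1881 but (62/7)⁴ = 14776336/2401 reaches it, so n = 4.

4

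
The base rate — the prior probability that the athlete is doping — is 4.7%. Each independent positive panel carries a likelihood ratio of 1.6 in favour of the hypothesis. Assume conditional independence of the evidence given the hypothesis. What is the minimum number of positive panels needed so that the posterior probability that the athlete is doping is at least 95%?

13

Prior odds: 0.047 ÷ 0.953 = 47/953.
Likelihood ratio per positive panel = 1.6.
Target odds: 0.95 ÷ 0.05 = 19.
Need (47/953) × 1.6ⁿ ≥ 19, i.e. 1.6ⁿ ≥ 18107/47.
1.6¹² ≈281.475 falls short of 18107/47 but 1.6¹³ ≈450.36 reaches it, so n = 13.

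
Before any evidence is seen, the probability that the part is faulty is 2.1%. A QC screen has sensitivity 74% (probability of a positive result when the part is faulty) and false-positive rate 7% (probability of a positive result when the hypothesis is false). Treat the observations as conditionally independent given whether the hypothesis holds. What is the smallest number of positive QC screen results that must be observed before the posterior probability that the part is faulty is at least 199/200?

4

Prior odds = 0.021/0.979 = 21/979.
Likelihood ratio of a positive result = 0.74/0.07 = 74/7.
Target odds: 0.995 ÷ 0.005 = 199.
Require (74/7)ⁿ ≥ 199 ÷ (21/979) = 194821/21.
(74/7)³ = 405224/343 falls short of 194821/21 but (74/7)⁴ = 29986576/2401 reaches it, so n = 4.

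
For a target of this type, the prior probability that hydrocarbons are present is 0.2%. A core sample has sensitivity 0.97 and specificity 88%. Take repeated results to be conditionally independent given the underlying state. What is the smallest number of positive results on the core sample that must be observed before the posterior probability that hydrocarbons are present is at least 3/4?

4

Prior odds = 0.002/0.998 = 1/499.
False-positive rate = 1 − 0.88 = 0.12; likelihood ratio of a positive = 0.97/0.12 = 97/12.
Target odds: 0.75 ÷ 0.25 = 3.
Require (97/12)ⁿ ≥ 3 ÷ (1/499) = 1497.
(97/12)³ = 912673/1728 falls short of 1497 but (97/12)⁴ = 88529281/20736 reaches it, so n = 4.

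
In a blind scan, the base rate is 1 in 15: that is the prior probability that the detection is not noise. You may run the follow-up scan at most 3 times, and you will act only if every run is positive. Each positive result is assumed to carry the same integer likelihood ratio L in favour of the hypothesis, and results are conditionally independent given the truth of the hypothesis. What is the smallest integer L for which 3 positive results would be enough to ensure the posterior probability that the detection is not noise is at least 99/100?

Prior odds = (1/15)/(14/15) = 1/14.
Target odds = 0.99/0.01 = 99.
Need L³ ≥ 99 ÷ (1/14) = 1386.
11³ = 1331 < 1386 ≤ 1728 = 12³, so L = 12.

12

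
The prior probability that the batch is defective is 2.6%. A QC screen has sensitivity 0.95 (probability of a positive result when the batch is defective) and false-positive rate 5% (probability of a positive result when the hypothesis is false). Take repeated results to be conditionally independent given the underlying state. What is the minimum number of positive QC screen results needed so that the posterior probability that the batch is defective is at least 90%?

2

Prior odds: 0.026 ÷ 0.974 = 13/487.
Likelihood ratio of a positive result = 0.95/0.05 = 19.
Target odds: 0.9 ÷ 0.1 = 9.
Need (13/487) × 19ⁿ ≥ 9, i.e. 19ⁿ ≥ 4383/13.
19¹ = 19 falls short of 4383/13 but 19² = 361 reaches it, so n = 2.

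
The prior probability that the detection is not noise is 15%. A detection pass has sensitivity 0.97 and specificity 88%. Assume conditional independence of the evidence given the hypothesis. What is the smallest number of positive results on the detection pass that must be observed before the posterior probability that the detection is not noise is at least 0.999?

5

Prior odds: 0.15 ÷ 0.85 = 3/17.
False-positive rate = 1 − 0.88 = 0.12; likelihood ratio of a positive = 0.97/0.12 = 97/12.
Target posterior odds = 0.999/0.001 = 999.
Need (3/17) × (97/12)ⁿ ≥ 999, i.e. (97/12)ⁿ ≥ 5661.
(97/12)⁴ = 88529281/20736 falls short of 5661 but (97/12)⁵ ≈34510.6 reaches it, so n = 5.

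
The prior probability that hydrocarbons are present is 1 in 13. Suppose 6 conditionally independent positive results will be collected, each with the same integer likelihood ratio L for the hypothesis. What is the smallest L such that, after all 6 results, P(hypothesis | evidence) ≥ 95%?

Prior odds = (1/13)/(12/13) = 1/12.
Target odds = 0.95/0.05 = 19.
Need L⁶ ≥ 19 ÷ (1/12) = 228.
2⁶ = 64 < 228 ≤ 729 = 3⁶, so L = 3.

3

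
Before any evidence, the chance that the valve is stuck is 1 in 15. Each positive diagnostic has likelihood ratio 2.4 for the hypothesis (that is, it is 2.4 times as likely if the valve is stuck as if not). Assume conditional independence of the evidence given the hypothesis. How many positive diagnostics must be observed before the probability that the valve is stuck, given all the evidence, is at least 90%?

Prior odds: (1/15) ÷ (14/15) = 1/14.
Likelihood ratio per positive diagnostic = 2.4.
Target posterior odds = 0.9/0.1 = 9.
Need (1/14) × 2.4ⁿ ≥ 9, i.e. 2.4ⁿ ≥ 126.
2.4⁵ = 79.62624 falls short of 126 but 2.4⁶ = 2985984/15625 reaches it, so n = 6.

6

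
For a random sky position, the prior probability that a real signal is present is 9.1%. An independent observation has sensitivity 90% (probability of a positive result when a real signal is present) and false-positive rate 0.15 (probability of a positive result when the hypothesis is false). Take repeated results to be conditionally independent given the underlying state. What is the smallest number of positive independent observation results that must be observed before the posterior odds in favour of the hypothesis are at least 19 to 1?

3

Prior odds: 0.091 ÷ 0.909 = 91/909.
Likelihood ratio of a positive result = 0.9/0.15 = 6.
Target odds = 19.
Require 6ⁿ ≥ 19 ÷ (91/909) = 17271/91.
6² = 36 falls short of 17271/91 but 6³ = 216 reaches it, so n = 3.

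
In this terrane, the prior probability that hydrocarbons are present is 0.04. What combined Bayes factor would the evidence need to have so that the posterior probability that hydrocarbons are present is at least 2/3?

48

Prior odds = 0.04/0.96 = 1/24.
Target odds = (2/3)/(1/3) = 2.
Required Bayes factor = 2 ÷ (1/24) = 48.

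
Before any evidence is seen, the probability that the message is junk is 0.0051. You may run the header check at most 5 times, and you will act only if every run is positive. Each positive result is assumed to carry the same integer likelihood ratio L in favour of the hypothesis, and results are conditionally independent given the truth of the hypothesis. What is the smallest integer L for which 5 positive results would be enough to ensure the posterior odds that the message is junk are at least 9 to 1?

5

Prior odds = 0.0051/0.9949 = 51/9949.
Target odds = 9.
Need L⁵ ≥ 9 ÷ (51/9949) = 29847/17.
4⁵ = 1024 < 29847/17 ≤ 3125 = 5⁵, so L = 5.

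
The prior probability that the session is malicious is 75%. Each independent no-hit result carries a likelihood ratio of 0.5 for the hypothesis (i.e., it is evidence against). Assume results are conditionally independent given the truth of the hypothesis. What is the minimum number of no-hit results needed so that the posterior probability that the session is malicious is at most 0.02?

Prior odds: 0.75 ÷ 0.25 = 3.
Likelihood ratio per no-hit result = 0.5.
Target odds: 0.02 ÷ 0.98 = 1/49.
Require 0.5ⁿ ≤ 1/49 ÷ 3 = 1/147.
0.5⁷ = 0.0078125 is still above 1/147 but 0.5⁸ = 0.00390625 is at or below it, so n = 8.

8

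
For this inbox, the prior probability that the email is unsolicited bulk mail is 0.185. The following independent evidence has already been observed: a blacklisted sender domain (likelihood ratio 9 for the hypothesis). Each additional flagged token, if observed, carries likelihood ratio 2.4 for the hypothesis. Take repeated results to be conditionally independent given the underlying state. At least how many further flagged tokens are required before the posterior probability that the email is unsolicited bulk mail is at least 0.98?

Prior odds = 0.185/0.815 = 37/163.
Bayes factor of the evidence already in hand = 9.
Odds after that evidence = (37/163) × 9 = 333/163.
Target odds = 0.98/0.02 = 49.
Need 2.4ⁿ ≥ 49 ÷ (333/163) = 7987/333.
2.4³ = 13.824 falls short of 7987/333 but 2.4⁴ = 33.1776 reaches it, so n = 4.

4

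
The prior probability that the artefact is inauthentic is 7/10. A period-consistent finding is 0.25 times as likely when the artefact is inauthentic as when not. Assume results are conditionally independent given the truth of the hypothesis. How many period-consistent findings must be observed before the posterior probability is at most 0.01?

Prior odds: 0.7 ÷ 0.3 = 7/3.
Likelihood ratio per period-consistent finding = 0.25.
Target odds: 0.01 ÷ 0.99 = 1/99.
Need (7/3) × 0.25ⁿ ≤ 1/99, i.e. 0.25ⁿ ≤ 1/231.
0.25³ = 0.015625 is still above 1/231 but 0.25⁴ = 0.00390625 is at or below it, so n = 4.

4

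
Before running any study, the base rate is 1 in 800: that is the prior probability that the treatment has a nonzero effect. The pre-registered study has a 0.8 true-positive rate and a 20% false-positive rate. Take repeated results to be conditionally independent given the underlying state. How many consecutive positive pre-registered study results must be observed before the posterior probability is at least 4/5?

6

Prior odds = 0.00125/0.99875 = 1/799.
Likelihood ratio of a positive result = 0.8/0.2 = 4.
Target odds: 0.8 ÷ 0.2 = 4.
Need (1/799) × 4ⁿ ≥ 4, i.e. 4ⁿ ≥ 3196.
4⁵ = 1024 falls short of 3196 but 4⁶ = 4096 reaches it, so n = 6.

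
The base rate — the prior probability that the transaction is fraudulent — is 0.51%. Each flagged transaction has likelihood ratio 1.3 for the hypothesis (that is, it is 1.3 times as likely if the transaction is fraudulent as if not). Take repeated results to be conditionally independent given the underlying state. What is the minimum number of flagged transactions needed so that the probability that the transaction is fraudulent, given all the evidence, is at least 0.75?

25

Prior odds: 0.0051 ÷ 0.9949 = 51/9949.
Likelihood ratio per flagged transaction = 1.3.
Target odds: 0.75 ÷ 0.25 = 3.
Need (51/9949) × 1.3ⁿ ≥ 3, i.e. 1.3ⁿ ≥ 9949/17.
1.3²⁴ ≈542.801 falls short of 9949/17 but 1.3²⁵ ≈705.641 reaches it, so n = 25.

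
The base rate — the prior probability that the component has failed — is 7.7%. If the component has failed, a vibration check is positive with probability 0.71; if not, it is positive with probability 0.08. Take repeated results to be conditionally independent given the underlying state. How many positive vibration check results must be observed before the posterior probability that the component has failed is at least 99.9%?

5

Prior odds: 0.077 ÷ 0.923 = 77/923.
Likelihood ratio of a positive = 0.71/0.08 = 8.875.
Target odds: 0.999 ÷ 0.001 = 999.
Need (77/923) × 8.875ⁿ ≥ 999, i.e. 8.875ⁿ ≥ 922077/77.
8.875⁴ = 25411681/4096 falls short of 922077/77 but 8.875⁵ ≈55060.7 reaches it, so n = 5.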